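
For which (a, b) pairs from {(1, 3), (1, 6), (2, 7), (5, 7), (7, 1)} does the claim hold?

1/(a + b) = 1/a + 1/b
None

Testing each pair:
(1, 3): LHS = 1/4, RHS = 4/3 → fails
(1, 6): LHS = 1/7, RHS = 7/6 → fails
(2, 7): LHS = 1/9, RHS = 9/14 → fails
(5, 7): LHS = 1/12, RHS = 12/35 → fails
(7, 1): LHS = 1/8, RHS = 8/7 → fails

No pair satisfies the claim.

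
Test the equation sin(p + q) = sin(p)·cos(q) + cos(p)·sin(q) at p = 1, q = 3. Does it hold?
Substituting p = 1, q = 3:

LHS = sin(1 + 3) = sin(4) ≈ -0.7568
RHS = sin(1)·cos(3) + cos(1)·sin(3) = sin(1)·cos(3) + sin(3)·cos(1) ≈ -0.7568

LHS = RHS, so the equation holds at this point.

Answer: Holds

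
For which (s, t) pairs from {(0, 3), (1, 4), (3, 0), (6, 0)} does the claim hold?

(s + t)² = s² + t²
(0, 3), (3, 0), (6, 0)

Testing each pair:
(0, 3): LHS = 9, RHS = 9 → holds
(1, 4): LHS = 25, RHS = 17 → fails
(3, 0): LHS = 9, RHS = 9 → holds
(6, 0): LHS = 36, RHS = 36 → holds

3 of 4 pairs satisfy the claim.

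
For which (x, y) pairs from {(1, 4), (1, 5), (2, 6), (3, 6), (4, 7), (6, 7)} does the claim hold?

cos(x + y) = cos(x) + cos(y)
Testing each pair:
(1, 4): LHS = cos(5) ≈ 0.2837, RHS = cos(4) + cos(1) ≈ -0.1133 → fails
(1, 5): LHS = cos(6) ≈ 0.9602, RHS = cos(5) + cos(1) ≈ 0.824 → fails
(2, 6): LHS = cos(8) ≈ -0.1455, RHS = cos(2) + cos(6) ≈ 0.544 → fails
(3, 6): LHS = cos(9) ≈ -0.9111, RHS = cos(3) + cos(6) ≈ -0.02982 → fails
(4, 7): LHS = cos(11) ≈ 0.004426, RHS = cos(4) + cos(7) ≈ 0.1003 → fails
(6, 7): LHS = cos(13) ≈ 0.9074, RHS = cos(7) + cos(6) ≈ 1.714 → fails

No pair satisfies the claim.

Answer: None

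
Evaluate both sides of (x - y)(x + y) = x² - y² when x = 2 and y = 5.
LHS = (2 - 5)(2 + 5) = -21
RHS = 2² - 5² = -21

LHS = RHS: the two sides agree.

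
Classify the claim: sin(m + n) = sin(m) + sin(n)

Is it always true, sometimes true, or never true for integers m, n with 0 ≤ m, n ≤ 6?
It holds at (m, n) = (2, 0) (both sides equal sin(2) ≈ 0.9093), but fails at (m, n) = (5, 1) (LHS = sin(6) ≈ -0.2794, RHS = sin(5) + sin(1) ≈ -0.1175).

Answer: Sometimes true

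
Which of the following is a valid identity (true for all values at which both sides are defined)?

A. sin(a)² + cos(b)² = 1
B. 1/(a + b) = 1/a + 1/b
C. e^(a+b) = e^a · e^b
A: fails at (2, 7) — LHS = cos(7)² + sin(2)² ≈ 1.395, RHS = 1.
B: fails at (2, 7) — LHS = 1/9, RHS = 9/14.
C: holds — e.g. at (1, 4), both sides equal e^5 ≈ 148.4.

Answer: C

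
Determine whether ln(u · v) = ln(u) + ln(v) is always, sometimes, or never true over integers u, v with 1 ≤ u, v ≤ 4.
Always true

The identity holds for every pair in the range. For instance at (u, v) = (3, 2): both sides equal ln(6) ≈ 1.792.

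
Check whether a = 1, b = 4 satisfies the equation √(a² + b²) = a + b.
Substituting a = 1, b = 4:

LHS = √(1² + 4²) = √(17) ≈ 4.123
RHS = 1 + 4 = 5

LHS ≠ RHS, so the equation does not hold at this point.

Answer: Fails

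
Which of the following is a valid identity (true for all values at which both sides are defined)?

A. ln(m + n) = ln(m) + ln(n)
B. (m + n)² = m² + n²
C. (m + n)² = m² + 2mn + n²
A: fails at (3, 7) — LHS = ln(10) ≈ 2.303, RHS = ln(3) + ln(7) ≈ 3.045.
B: fails at (4, 5) — LHS = 81, RHS = 41.
C: holds — e.g. at (5, 5), both sides equal 100.

Answer: C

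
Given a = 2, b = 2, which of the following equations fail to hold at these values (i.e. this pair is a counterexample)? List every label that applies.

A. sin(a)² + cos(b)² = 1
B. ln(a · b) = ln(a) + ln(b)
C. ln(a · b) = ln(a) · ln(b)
Evaluating each claim at the given values:
A. LHS = cos(2)² + sin(2)² = 1, RHS = 1 → holds here (LHS = RHS)
B. LHS = ln(4) ≈ 1.386, RHS = 2·ln(2) ≈ 1.386 → holds here (LHS = RHS)
C. LHS = ln(4) ≈ 1.386, RHS = ln(2)² ≈ 0.4805 → fails here (LHS ≠ RHS)

Answer: C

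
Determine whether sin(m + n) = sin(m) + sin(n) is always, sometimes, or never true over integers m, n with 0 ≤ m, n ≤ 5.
It holds at (m, n) = (4, 0) (both sides equal sin(4) ≈ -0.7568), but fails at (m, n) = (2, 5) (LHS = sin(7) ≈ 0.657, RHS = sin(5) + sin(2) ≈ -0.04963).

Answer: Sometimes true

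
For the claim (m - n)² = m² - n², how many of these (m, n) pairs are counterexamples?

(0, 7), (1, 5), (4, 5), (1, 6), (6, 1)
Testing each pair:
(0, 7): LHS = 49, RHS = -49 → counterexample
(1, 5): LHS = 16, RHS = -24 → counterexample
(4, 5): LHS = 1, RHS = -9 → counterexample
(1, 6): LHS = 25, RHS = -35 → counterexample
(6, 1): LHS = 25, RHS = 35 → counterexample

That makes 5 counterexamples.

Answer: 5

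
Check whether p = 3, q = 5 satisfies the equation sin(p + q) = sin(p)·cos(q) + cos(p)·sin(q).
Holds

Substituting p = 3, q = 5:

LHS = sin(3 + 5) = sin(8) ≈ 0.9894
RHS = sin(3)·cos(5) + cos(3)·sin(5) = sin(3)·cos(5) + sin(5)·cos(3) ≈ 0.9894

LHS = RHS, so the equation holds at this point.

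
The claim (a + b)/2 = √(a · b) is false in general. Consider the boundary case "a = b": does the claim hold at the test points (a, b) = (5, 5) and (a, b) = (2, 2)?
At (5, 5): LHS = 5, RHS = 5 → equal
At (2, 2): LHS = 2, RHS = 2 → equal

So the claim does hold at both of these boundary points, even though it is not an identity.

Answer: Yes, holds at both test points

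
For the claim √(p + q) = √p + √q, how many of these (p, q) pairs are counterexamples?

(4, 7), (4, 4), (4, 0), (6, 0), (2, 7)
3

Testing each pair:
(4, 7): LHS = √(11) ≈ 3.317, RHS = 2 + √(7) ≈ 4.646 → counterexample
(4, 4): LHS = 2·√(2) ≈ 2.828, RHS = 4 → counterexample
(4, 0): LHS = 2, RHS = 2 → satisfies claim
(6, 0): LHS = √(6) ≈ 2.449, RHS = √(6) ≈ 2.449 → satisfies claim
(2, 7): LHS = 3, RHS = √(2) + √(7) ≈ 4.06 → counterexample

That makes 3 counterexamples.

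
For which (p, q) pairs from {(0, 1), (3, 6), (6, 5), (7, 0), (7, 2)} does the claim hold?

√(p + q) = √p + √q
Testing each pair:
(0, 1): LHS = 1, RHS = 1 → holds
(3, 6): LHS = 3, RHS = √(3) + √(6) ≈ 4.182 → fails
(6, 5): LHS = √(11) ≈ 3.317, RHS = √(5) + √(6) ≈ 4.686 → fails
(7, 0): LHS = √(7) ≈ 2.646, RHS = √(7) ≈ 2.646 → holds
(7, 2): LHS = 3, RHS = √(2) + √(7) ≈ 4.06 → fails

2 of 5 pairs satisfy the claim.

Answer: (0, 1), (7, 0)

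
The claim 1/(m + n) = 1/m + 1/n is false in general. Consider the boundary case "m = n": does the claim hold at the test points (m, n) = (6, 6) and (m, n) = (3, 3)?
At (6, 6): LHS = 1/12 ≠ RHS = 1/3
At (3, 3): LHS = 1/6 ≠ RHS = 2/3

Answer: No, fails at both test points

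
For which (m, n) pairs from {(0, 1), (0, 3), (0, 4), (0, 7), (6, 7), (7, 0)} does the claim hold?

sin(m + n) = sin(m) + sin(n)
(0, 1), (0, 3), (0, 4), (0, 7), (7, 0)

Testing each pair:
(0, 1): LHS = sin(1) ≈ 0.8415, RHS = sin(1) ≈ 0.8415 → holds
(0, 3): LHS = sin(3) ≈ 0.1411, RHS = sin(3) ≈ 0.1411 → holds
(0, 4): LHS = sin(4) ≈ -0.7568, RHS = sin(4) ≈ -0.7568 → holds
(0, 7): LHS = sin(7) ≈ 0.657, RHS = sin(7) ≈ 0.657 → holds
(6, 7): LHS = sin(13) ≈ 0.4202, RHS = sin(6) + sin(7) ≈ 0.3776 → fails
(7, 0): LHS = sin(7) ≈ 0.657, RHS = sin(7) ≈ 0.657 → holds

5 of 6 pairs satisfy the claim.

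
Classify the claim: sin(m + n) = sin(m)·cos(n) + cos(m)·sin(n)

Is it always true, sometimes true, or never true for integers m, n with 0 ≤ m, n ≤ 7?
Always true

The identity holds for every pair in the range. For instance at (m, n) = (3, 7): both sides equal sin(10) ≈ -0.544.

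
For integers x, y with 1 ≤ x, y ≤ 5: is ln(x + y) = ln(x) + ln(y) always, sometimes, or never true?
It holds at (x, y) = (2, 2) (both sides equal ln(4) ≈ 1.386), but fails at (x, y) = (3, 2) (LHS = ln(5) ≈ 1.609, RHS = ln(2) + ln(3) ≈ 1.792).

Answer: Sometimes true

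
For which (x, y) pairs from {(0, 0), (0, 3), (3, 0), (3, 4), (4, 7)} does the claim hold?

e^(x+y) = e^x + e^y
None

Testing each pair:
(0, 0): LHS = 1, RHS = 2 → fails
(0, 3): LHS = e^3 ≈ 20.09, RHS = 1 + e^3 ≈ 21.09 → fails
(3, 0): LHS = e^3 ≈ 20.09, RHS = 1 + e^3 ≈ 21.09 → fails
(3, 4): LHS = e^7 ≈ 1097, RHS = e^3 + e^4 ≈ 74.68 → fails
(4, 7): LHS = e^11 ≈ 59874.1, RHS = e^4 + e^7 ≈ 1151 → fails

No pair satisfies the claim.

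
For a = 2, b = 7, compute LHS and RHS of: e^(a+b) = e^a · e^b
LHS = e^(2+7) = e^9 ≈ 8103
RHS = e^2 · e^7 = e^9 ≈ 8103

LHS = RHS: the two sides agree.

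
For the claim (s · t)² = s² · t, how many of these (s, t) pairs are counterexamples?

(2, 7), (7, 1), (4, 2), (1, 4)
Testing each pair:
(2, 7): LHS = 196, RHS = 28 → counterexample
(7, 1): LHS = 49, RHS = 49 → satisfies claim
(4, 2): LHS = 64, RHS = 32 → counterexample
(1, 4): LHS = 16, RHS = 4 → counterexample

That makes 3 counterexamples.

Answer: 3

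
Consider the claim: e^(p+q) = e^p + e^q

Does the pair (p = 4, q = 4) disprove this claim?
Yes

Substituting p = 4, q = 4:
LHS = e^(4+4) = e^8 ≈ 2981
RHS = e^4 + e^4 = 2·e^4 ≈ 109.2

Since LHS ≠ RHS, this pair disproves the claim.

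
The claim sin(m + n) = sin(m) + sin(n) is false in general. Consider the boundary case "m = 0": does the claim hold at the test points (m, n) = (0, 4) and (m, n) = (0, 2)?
Yes, holds at both test points

At (0, 4): LHS = sin(4) ≈ -0.7568, RHS = sin(4) ≈ -0.7568 → equal
At (0, 2): LHS = sin(2) ≈ 0.9093, RHS = sin(2) ≈ 0.9093 → equal

So the claim does hold at both of these boundary points, even though it is not an identity.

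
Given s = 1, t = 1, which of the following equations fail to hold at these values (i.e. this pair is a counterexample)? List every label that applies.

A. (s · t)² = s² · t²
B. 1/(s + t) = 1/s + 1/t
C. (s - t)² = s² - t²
Evaluating each claim at the given values:
A. LHS = 1, RHS = 1 → holds here (LHS = RHS)
B. LHS = 1/2, RHS = 2 → fails here (LHS ≠ RHS)
C. LHS = 0, RHS = 0 → holds here (LHS = RHS)

Answer: B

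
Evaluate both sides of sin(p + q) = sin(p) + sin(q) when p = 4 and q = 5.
LHS = sin(4 + 5) = sin(9) ≈ 0.4121
RHS = sin(4) + sin(5) ≈ -1.716

LHS ≠ RHS (they differ by about 2.128), so the equation does not hold here.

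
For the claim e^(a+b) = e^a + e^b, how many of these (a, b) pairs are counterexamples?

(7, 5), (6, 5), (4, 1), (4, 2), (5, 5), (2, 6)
Testing each pair:
(7, 5): LHS = e^12 ≈ 162754.8, RHS = e^5 + e^7 ≈ 1245 → counterexample
(6, 5): LHS = e^11 ≈ 59874.1, RHS = e^5 + e^6 ≈ 551.8 → counterexample
(4, 1): LHS = e^5 ≈ 148.4, RHS = e + e^4 ≈ 57.32 → counterexample
(4, 2): LHS = e^6 ≈ 403.4, RHS = e^2 + e^4 ≈ 61.99 → counterexample
(5, 5): LHS = e^10 ≈ 22026.5, RHS = 2·e^5 ≈ 296.8 → counterexample
(2, 6): LHS = e^8 ≈ 2981, RHS = e^2 + e^6 ≈ 410.8 → counterexample

That makes 6 counterexamples.

Answer: 6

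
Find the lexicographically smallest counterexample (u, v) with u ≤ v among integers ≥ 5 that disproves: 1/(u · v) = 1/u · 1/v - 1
(u, v) = (5, 5)

Substituting (5, 5) into the claim:
LHS = 1/(5 · 5) = 1/25
RHS = 1/5 · 1/5 - 1 = -24/25

Since LHS ≠ RHS, this pair disproves the claim, and no lexicographically smaller pair (u ≤ v, integers ≥ 5) does.

For instance (7, 11) is also a counterexample (LHS = 1/77, RHS = -76/77), but it's lexicographically larger.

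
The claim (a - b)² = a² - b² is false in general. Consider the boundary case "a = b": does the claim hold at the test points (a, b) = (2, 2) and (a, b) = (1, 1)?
At (2, 2): LHS = 0, RHS = 0 → equal
At (1, 1): LHS = 0, RHS = 0 → equal

So the claim does hold at both of these boundary points, even though it is not an identity.

Answer: Yes, holds at both test points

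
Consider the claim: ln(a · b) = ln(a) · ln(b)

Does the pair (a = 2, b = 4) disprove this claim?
Substituting a = 2, b = 4:
LHS = ln(2 · 4) = ln(8) ≈ 2.079
RHS = ln(2) · ln(4) ≈ 0.9609

Since LHS ≠ RHS, this pair disproves the claim.

Answer: Yes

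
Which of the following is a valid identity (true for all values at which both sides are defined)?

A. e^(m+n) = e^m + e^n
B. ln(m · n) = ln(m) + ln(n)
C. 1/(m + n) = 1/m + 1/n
A: fails at (1, 3) — LHS = e^4 ≈ 54.6, RHS = e + e^3 ≈ 22.8.
B: holds — e.g. at (3, 5), both sides equal ln(15) ≈ 2.708.
C: fails at (3, 5) — LHS = 1/8, RHS = 8/15.

Answer: B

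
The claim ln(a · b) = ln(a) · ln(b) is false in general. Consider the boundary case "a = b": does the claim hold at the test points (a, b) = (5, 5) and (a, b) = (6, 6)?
At (5, 5): LHS = ln(25) ≈ 3.219 ≠ RHS = ln(5)² ≈ 2.59
At (6, 6): LHS = ln(36) ≈ 3.584 ≠ RHS = ln(6)² ≈ 3.21

Answer: No, fails at both test points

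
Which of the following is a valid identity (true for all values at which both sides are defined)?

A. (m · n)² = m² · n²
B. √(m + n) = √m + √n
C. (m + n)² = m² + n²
A

A: holds — e.g. at (2, 3), both sides equal 36.
B: fails at (1, 3) — LHS = 2, RHS = 1 + √(3) ≈ 2.732.
C: fails at (2, 4) — LHS = 36, RHS = 20.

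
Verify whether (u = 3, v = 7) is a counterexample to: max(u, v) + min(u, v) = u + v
No

Substituting u = 3, v = 7:
LHS = max(3, 7) + min(3, 7) = 10
RHS = 3 + 7 = 10

The sides agree, so this pair does not disprove the claim.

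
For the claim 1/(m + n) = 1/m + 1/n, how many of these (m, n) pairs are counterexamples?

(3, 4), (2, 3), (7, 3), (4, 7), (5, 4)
Testing each pair:
(3, 4): LHS = 1/7, RHS = 7/12 → counterexample
(2, 3): LHS = 1/5, RHS = 5/6 → counterexample
(7, 3): LHS = 1/10, RHS = 10/21 → counterexample
(4, 7): LHS = 1/11, RHS = 11/28 → counterexample
(5, 4): LHS = 1/9, RHS = 9/20 → counterexample

That makes 5 counterexamples.

Answer: 5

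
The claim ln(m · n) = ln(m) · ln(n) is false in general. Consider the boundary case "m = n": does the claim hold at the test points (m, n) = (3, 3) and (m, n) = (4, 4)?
At (3, 3): LHS = ln(9) ≈ 2.197 ≠ RHS = ln(3)² ≈ 1.207
At (4, 4): LHS = ln(16) ≈ 2.773 ≠ RHS = ln(4)² ≈ 1.922

Answer: No, fails at both test points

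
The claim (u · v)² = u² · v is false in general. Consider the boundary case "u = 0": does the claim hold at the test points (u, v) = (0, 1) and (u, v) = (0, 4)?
Yes, holds at both test points

At (0, 1): LHS = 0, RHS = 0 → equal
At (0, 4): LHS = 0, RHS = 0 → equal

So the claim does hold at both of these boundary points, even though it is not an identity.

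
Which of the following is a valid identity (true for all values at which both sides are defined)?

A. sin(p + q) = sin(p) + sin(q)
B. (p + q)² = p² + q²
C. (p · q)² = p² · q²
A: fails at (4, 5) — LHS = sin(9) ≈ 0.4121, RHS = sin(5) + sin(4) ≈ -1.716.
B: fails at (2, 2) — LHS = 16, RHS = 8.
C: holds — e.g. at (4, 5), both sides equal 400.

Answer: C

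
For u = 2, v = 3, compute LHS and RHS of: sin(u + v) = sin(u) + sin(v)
LHS = sin(2 + 3) = sin(5) ≈ -0.9589
RHS = sin(2) + sin(3) ≈ 1.05

LHS ≠ RHS (they differ by about 2.009), so the equation does not hold here.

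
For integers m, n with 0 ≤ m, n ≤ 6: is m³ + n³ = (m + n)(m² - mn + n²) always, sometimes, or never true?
Always true

The identity holds for every pair in the range. For instance at (m, n) = (0, 6): both sides equal 216.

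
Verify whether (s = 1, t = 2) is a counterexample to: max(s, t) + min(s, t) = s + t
No

Substituting s = 1, t = 2:
LHS = max(1, 2) + min(1, 2) = 3
RHS = 1 + 2 = 3

The sides agree, so this pair does not disprove the claim.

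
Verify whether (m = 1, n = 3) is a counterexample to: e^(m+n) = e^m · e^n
No

Substituting m = 1, n = 3:
LHS = e^(1+3) = e^4 ≈ 54.6
RHS = e^1 · e^3 = e^4 ≈ 54.6

The sides agree, so this pair does not disprove the claim.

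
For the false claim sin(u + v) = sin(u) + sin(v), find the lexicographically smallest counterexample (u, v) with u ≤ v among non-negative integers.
At (0, 4): both sides equal sin(4) ≈ -0.7568, so it holds there.

Substituting (1, 1) into the claim:
LHS = sin(1 + 1) = sin(2) ≈ 0.9093
RHS = sin(1) + sin(1) = 2·sin(1) ≈ 1.683

Since LHS ≠ RHS, this pair disproves the claim, and no lexicographically smaller pair (u ≤ v, non-negative integers) does.

For instance (2, 6) is also a counterexample (LHS = sin(8) ≈ 0.9894, RHS = sin(6) + sin(2) ≈ 0.6299), but it's lexicographically larger.

Answer: (u, v) = (1, 1)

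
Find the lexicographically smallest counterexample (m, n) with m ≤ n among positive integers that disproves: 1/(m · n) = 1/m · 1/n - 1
Substituting (1, 1) into the claim:
LHS = 1/(1 · 1) = 1
RHS = 1/1 · 1/1 - 1 = 0

Since LHS ≠ RHS, this pair disproves the claim, and no lexicographically smaller pair (m ≤ n, positive integers) does.

For instance (6, 7) is also a counterexample (LHS = 1/42, RHS = -41/42), but it's lexicographically larger.

Answer: (m, n) = (1, 1)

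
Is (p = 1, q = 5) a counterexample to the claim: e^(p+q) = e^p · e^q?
Substituting p = 1, q = 5:
LHS = e^(1+5) = e^6 ≈ 403.4
RHS = e^1 · e^5 = e^6 ≈ 403.4

The sides agree, so this pair does not disprove the claim.

Answer: No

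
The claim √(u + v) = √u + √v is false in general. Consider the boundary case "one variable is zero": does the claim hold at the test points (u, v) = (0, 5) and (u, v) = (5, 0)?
Yes, holds at both test points

At (0, 5): LHS = √(5) ≈ 2.236, RHS = √(5) ≈ 2.236 → equal
At (5, 0): LHS = √(5) ≈ 2.236, RHS = √(5) ≈ 2.236 → equal

So the claim does hold at both of these boundary points, even though it is not an identity.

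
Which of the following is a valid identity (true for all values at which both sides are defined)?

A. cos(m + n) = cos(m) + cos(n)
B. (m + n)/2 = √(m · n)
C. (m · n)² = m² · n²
C

A: fails at (4, 4) — LHS = cos(8) ≈ -0.1455, RHS = 2·cos(4) ≈ -1.307.
B: fails at (2, 3) — LHS = 5/2, RHS = √(6) ≈ 2.449.
C: holds — e.g. at (4, 6), both sides equal 576.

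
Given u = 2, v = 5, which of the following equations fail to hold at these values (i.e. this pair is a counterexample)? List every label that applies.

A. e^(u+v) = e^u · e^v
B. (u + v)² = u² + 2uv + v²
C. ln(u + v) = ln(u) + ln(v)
C

Evaluating each claim at the given values:
A. LHS = e^7 ≈ 1097, RHS = e^7 ≈ 1097 → holds here (LHS = RHS)
B. LHS = 49, RHS = 49 → holds here (LHS = RHS)
C. LHS = ln(7) ≈ 1.946, RHS = ln(2) + ln(5) ≈ 2.303 → fails here (LHS ≠ RHS)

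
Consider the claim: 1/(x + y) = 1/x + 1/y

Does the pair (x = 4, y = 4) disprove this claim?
Substituting x = 4, y = 4:
LHS = 1/(4 + 4) = 1/8
RHS = 1/4 + 1/4 = 1/2

Since LHS ≠ RHS, this pair disproves the claim.

Answer: Yes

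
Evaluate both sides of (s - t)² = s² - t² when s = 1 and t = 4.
LHS = (1 - 4)² = 9
RHS = 1² - 4² = -15

LHS ≠ RHS, so the equation does not hold here.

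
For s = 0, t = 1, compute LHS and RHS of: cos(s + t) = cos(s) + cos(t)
LHS = cos(0 + 1) = cos(1) ≈ 0.5403
RHS = cos(0) + cos(1) = cos(1) + 1 ≈ 1.54

LHS ≠ RHS (they differ by about 1), so the equation does not hold here.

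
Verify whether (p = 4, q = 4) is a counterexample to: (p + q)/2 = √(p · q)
Substituting p = 4, q = 4:
LHS = (4 + 4)/2 = 4
RHS = √(4 · 4) = 4

The sides agree, so this pair does not disprove the claim.

Answer: No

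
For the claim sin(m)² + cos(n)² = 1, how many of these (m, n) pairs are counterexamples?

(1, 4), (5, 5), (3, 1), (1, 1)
2

Testing each pair:
(1, 4): LHS = cos(4)² + sin(1)² ≈ 1.135, RHS = 1 → counterexample
(5, 5): LHS = cos(5)² + sin(5)² = 1, RHS = 1 → satisfies claim
(3, 1): LHS = sin(3)² + cos(1)² ≈ 0.3118, RHS = 1 → counterexample
(1, 1): LHS = cos(1)² + sin(1)² = 1, RHS = 1 → satisfies claim

That makes 2 counterexamples.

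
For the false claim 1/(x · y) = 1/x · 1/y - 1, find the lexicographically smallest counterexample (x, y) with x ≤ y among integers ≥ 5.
Substituting (5, 5) into the claim:
LHS = 1/(5 · 5) = 1/25
RHS = 1/5 · 1/5 - 1 = -24/25

Since LHS ≠ RHS, this pair disproves the claim, and no lexicographically smaller pair (x ≤ y, integers ≥ 5) does.

For instance (11, 12) is also a counterexample (LHS = 1/132, RHS = -131/132), but it's lexicographically larger.

Answer: (x, y) = (5, 5)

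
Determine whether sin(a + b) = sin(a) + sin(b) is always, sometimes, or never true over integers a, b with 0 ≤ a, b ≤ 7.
It holds at (a, b) = (0, 0) (both sides equal 0), but fails at (a, b) = (2, 7) (LHS = sin(9) ≈ 0.4121, RHS = sin(7) + sin(2) ≈ 1.566).

Answer: Sometimes true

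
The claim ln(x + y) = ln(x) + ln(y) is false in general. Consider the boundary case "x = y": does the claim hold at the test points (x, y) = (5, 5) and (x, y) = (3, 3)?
No, fails at both test points

At (5, 5): LHS = ln(10) ≈ 2.303 ≠ RHS = 2·ln(5) ≈ 3.219
At (3, 3): LHS = ln(6) ≈ 1.792 ≠ RHS = 2·ln(3) ≈ 2.197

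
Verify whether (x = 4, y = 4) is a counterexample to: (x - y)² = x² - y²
Substituting x = 4, y = 4:
LHS = (4 - 4)² = 0
RHS = 4² - 4² = 0

The sides agree, so this pair does not disprove the claim.

Answer: No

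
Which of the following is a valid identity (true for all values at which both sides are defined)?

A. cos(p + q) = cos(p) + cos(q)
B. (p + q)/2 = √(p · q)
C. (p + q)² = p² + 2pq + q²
A: fails at (6, 7) — LHS = cos(13) ≈ 0.9074, RHS = cos(7) + cos(6) ≈ 1.714.
B: fails at (1, 2) — LHS = 3/2, RHS = √(2) ≈ 1.414.
C: holds — e.g. at (4, 6), both sides equal 100.

Answer: C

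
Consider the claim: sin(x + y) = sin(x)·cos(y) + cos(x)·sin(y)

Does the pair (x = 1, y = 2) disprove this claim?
Substituting x = 1, y = 2:
LHS = sin(1 + 2) = sin(3) ≈ 0.1411
RHS = sin(1)·cos(2) + cos(1)·sin(2) = sin(1)·cos(2) + sin(2)·cos(1) ≈ 0.1411

The sides agree, so this pair does not disprove the claim.

Answer: No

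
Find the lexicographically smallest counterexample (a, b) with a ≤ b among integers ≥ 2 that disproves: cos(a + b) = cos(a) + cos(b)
Substituting (2, 2) into the claim:
LHS = cos(2 + 2) = cos(4) ≈ -0.6536
RHS = cos(2) + cos(2) = 2·cos(2) ≈ -0.8323

Since LHS ≠ RHS, this pair disproves the claim, and no lexicographically smaller pair (a ≤ b, integers ≥ 2) does.

For instance (6, 7) is also a counterexample (LHS = cos(13) ≈ 0.9074, RHS = cos(7) + cos(6) ≈ 1.714), but it's lexicographically larger.

Answer: (a, b) = (2, 2)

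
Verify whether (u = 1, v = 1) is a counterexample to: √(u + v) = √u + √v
Yes

Substituting u = 1, v = 1:
LHS = √(1 + 1) = √(2) ≈ 1.414
RHS = √1 + √1 = 2

Since LHS ≠ RHS, this pair disproves the claim.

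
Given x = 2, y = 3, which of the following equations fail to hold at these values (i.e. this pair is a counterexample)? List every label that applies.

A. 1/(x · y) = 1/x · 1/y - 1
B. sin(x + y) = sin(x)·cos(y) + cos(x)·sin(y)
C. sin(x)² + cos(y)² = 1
A, C

Evaluating each claim at the given values:
A. LHS = 1/6, RHS = -5/6 → fails here (LHS ≠ RHS)
B. LHS = sin(5) ≈ -0.9589, RHS = sin(2)·cos(3) + sin(3)·cos(2) ≈ -0.9589 → holds here (LHS = RHS)
C. LHS = sin(2)² + cos(3)² ≈ 1.807, RHS = 1 → fails here (LHS ≠ RHS)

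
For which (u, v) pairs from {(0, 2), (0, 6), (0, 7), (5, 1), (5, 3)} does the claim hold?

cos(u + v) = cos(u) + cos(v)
None

Testing each pair:
(0, 2): LHS = cos(2) ≈ -0.4161, RHS = cos(2) + 1 ≈ 0.5839 → fails
(0, 6): LHS = cos(6) ≈ 0.9602, RHS = cos(6) + 1 ≈ 1.96 → fails
(0, 7): LHS = cos(7) ≈ 0.7539, RHS = cos(7) + 1 ≈ 1.754 → fails
(5, 1): LHS = cos(6) ≈ 0.9602, RHS = cos(5) + cos(1) ≈ 0.824 → fails
(5, 3): LHS = cos(8) ≈ -0.1455, RHS = cos(3) + cos(5) ≈ -0.7063 → fails

No pair satisfies the claim.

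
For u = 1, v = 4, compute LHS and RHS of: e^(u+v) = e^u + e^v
LHS = e^(1+4) = e^5 ≈ 148.4
RHS = e^1 + e^4 = e + e^4 ≈ 57.32

LHS ≠ RHS (they differ by about 91.1), so the equation does not hold here.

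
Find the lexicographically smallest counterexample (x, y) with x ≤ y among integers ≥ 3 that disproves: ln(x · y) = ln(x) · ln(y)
(x, y) = (3, 3)

Substituting (3, 3) into the claim:
LHS = ln(3 · 3) = ln(9) ≈ 2.197
RHS = ln(3) · ln(3) = ln(3)² ≈ 1.207

Since LHS ≠ RHS, this pair disproves the claim, and no lexicographically smaller pair (x ≤ y, integers ≥ 3) does.

For instance (7, 10) is also a counterexample (LHS = ln(70) ≈ 4.248, RHS = ln(7)·ln(10) ≈ 4.481), but it's lexicographically larger.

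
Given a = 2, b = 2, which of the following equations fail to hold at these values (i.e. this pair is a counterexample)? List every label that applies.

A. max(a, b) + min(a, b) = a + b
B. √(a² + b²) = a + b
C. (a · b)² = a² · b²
Evaluating each claim at the given values:
A. LHS = 4, RHS = 4 → holds here (LHS = RHS)
B. LHS = 2·√(2) ≈ 2.828, RHS = 4 → fails here (LHS ≠ RHS)
C. LHS = 16, RHS = 16 → holds here (LHS = RHS)

Answer: B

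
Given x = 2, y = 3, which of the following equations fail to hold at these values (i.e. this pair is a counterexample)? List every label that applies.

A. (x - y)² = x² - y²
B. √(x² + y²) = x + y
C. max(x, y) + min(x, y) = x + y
Evaluating each claim at the given values:
A. LHS = 1, RHS = -5 → fails here (LHS ≠ RHS)
B. LHS = √(13) ≈ 3.606, RHS = 5 → fails here (LHS ≠ RHS)
C. LHS = 5, RHS = 5 → holds here (LHS = RHS)

Answer: A, B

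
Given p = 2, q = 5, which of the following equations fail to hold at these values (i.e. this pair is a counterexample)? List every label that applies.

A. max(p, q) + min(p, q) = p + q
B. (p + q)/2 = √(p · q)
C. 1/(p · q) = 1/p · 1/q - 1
Evaluating each claim at the given values:
A. LHS = 7, RHS = 7 → holds here (LHS = RHS)
B. LHS = 7/2, RHS = √(10) ≈ 3.162 → fails here (LHS ≠ RHS)
C. LHS = 1/10, RHS = -9/10 → fails here (LHS ≠ RHS)

Answer: B, C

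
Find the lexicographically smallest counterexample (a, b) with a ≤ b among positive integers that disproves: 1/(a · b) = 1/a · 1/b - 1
Substituting (1, 1) into the claim:
LHS = 1/(1 · 1) = 1
RHS = 1/1 · 1/1 - 1 = 0

Since LHS ≠ RHS, this pair disproves the claim, and no lexicographically smaller pair (a ≤ b, positive integers) does.

For instance (5, 7) is also a counterexample (LHS = 1/35, RHS = -34/35), but it's lexicographically larger.

Answer: (a, b) = (1, 1)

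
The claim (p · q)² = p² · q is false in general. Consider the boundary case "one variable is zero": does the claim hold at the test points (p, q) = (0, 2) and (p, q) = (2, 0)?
Yes, holds at both test points

At (0, 2): LHS = 0, RHS = 0 → equal
At (2, 0): LHS = 0, RHS = 0 → equal

So the claim does hold at both of these boundary points, even though it is not an identity.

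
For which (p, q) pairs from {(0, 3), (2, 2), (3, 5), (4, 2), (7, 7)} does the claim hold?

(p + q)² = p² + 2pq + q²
All pairs

Testing each pair:
(0, 3): LHS = 9, RHS = 9 → holds
(2, 2): LHS = 16, RHS = 16 → holds
(3, 5): LHS = 64, RHS = 64 → holds
(4, 2): LHS = 36, RHS = 36 → holds
(7, 7): LHS = 196, RHS = 196 → holds

Every pair satisfies the claim.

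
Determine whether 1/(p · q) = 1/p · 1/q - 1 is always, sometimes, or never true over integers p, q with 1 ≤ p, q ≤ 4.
The claim fails for every pair in the range. For instance at (p, q) = (4, 1): LHS = 1/4, RHS = -3/4.

Answer: Never true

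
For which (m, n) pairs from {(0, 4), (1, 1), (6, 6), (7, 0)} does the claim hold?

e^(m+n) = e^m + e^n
Testing each pair:
(0, 4): LHS = e^4 ≈ 54.6, RHS = 1 + e^4 ≈ 55.6 → fails
(1, 1): LHS = e^2 ≈ 7.389, RHS = 2·e ≈ 5.437 → fails
(6, 6): LHS = e^12 ≈ 162754.8, RHS = 2·e^6 ≈ 806.9 → fails
(7, 0): LHS = e^7 ≈ 1097, RHS = 1 + e^7 ≈ 1098 → fails

No pair satisfies the claim.

Answer: None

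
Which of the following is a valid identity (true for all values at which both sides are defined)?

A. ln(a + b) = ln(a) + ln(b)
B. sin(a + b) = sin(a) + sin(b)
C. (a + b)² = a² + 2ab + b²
A: fails at (4, 4) — LHS = ln(8) ≈ 2.079, RHS = 2·ln(4) ≈ 2.773.
B: fails at (2, 7) — LHS = sin(9) ≈ 0.4121, RHS = sin(7) + sin(2) ≈ 1.566.
C: holds — e.g. at (2, 7), both sides equal 81.

Answer: C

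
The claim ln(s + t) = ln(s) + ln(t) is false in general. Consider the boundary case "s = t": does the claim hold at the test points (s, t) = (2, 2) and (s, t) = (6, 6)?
Only at (2, 2)

At (2, 2): LHS = ln(4) ≈ 1.386, RHS = 2·ln(2) ≈ 1.386 → equal
At (6, 6): LHS = ln(12) ≈ 2.485 ≠ RHS = 2·ln(6) ≈ 3.584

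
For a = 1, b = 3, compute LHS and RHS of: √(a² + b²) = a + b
LHS = √(1² + 3²) = √(10) ≈ 3.162
RHS = 1 + 3 = 4

LHS ≠ RHS (they differ by about 0.8377), so the equation does not hold here.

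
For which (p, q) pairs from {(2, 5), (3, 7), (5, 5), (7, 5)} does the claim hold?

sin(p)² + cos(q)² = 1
(5, 5)

Testing each pair:
(2, 5): LHS = cos(5)² + sin(2)² ≈ 0.9073, RHS = 1 → fails
(3, 7): LHS = sin(3)² + cos(7)² ≈ 0.5883, RHS = 1 → fails
(5, 5): LHS = cos(5)² + sin(5)² = 1, RHS = 1 → holds
(7, 5): LHS = cos(5)² + sin(7)² ≈ 0.5121, RHS = 1 → fails

1 of 4 pairs satisfies the claim.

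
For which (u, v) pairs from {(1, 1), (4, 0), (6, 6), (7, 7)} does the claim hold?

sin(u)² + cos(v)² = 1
(1, 1), (6, 6), (7, 7)

Testing each pair:
(1, 1): LHS = cos(1)² + sin(1)² = 1, RHS = 1 → holds
(4, 0): LHS = sin(4)² + 1 ≈ 1.573, RHS = 1 → fails
(6, 6): LHS = sin(6)² + cos(6)² = 1, RHS = 1 → holds
(7, 7): LHS = sin(7)² + cos(7)² = 1, RHS = 1 → holds

3 of 4 pairs satisfy the claim.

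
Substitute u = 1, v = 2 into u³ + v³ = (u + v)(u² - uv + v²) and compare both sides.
LHS = 1³ + 2³ = 9
RHS = (1 + 2)(1² - 1·2 + 2²) = 9

LHS = RHS: the two sides agree.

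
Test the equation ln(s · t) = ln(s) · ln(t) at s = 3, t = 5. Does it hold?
Substituting s = 3, t = 5:

LHS = ln(3 · 5) = ln(15) ≈ 2.708
RHS = ln(3) · ln(5) ≈ 1.768

LHS ≠ RHS, so the equation does not hold at this point.

Answer: Fails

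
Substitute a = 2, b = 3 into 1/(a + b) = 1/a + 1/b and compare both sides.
LHS = 1/(2 + 3) = 1/5
RHS = 1/2 + 1/3 = 5/6

LHS ≠ RHS, so the equation does not hold here.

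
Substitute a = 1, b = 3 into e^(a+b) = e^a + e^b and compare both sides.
LHS = e^(1+3) = e^4 ≈ 54.6
RHS = e^1 + e^3 = e + e^3 ≈ 22.8

LHS ≠ RHS (they differ by about 31.79), so the equation does not hold here.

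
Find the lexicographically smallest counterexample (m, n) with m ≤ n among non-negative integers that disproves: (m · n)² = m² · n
(m, n) = (1, 2)

At (0, 1): both sides equal 0, so it holds there.

Substituting (1, 2) into the claim:
LHS = (1 · 2)² = 4
RHS = 1² · 2 = 2

Since LHS ≠ RHS, this pair disproves the claim, and no lexicographically smaller pair (m ≤ n, non-negative integers) does.

For instance (5, 7) is also a counterexample (LHS = 1225, RHS = 175), but it's lexicographically larger.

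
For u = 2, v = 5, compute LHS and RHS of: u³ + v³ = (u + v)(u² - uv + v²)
LHS = 2³ + 5³ = 133
RHS = (2 + 5)(2² - 2·5 + 5²) = 133

LHS = RHS: the two sides agree.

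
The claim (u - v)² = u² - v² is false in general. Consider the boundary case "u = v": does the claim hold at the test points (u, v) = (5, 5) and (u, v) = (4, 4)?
At (5, 5): LHS = 0, RHS = 0 → equal
At (4, 4): LHS = 0, RHS = 0 → equal

So the claim does hold at both of these boundary points, even though it is not an identity.

Answer: Yes, holds at both test points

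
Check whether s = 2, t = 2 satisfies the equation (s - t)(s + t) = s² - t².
Holds

Substituting s = 2, t = 2:

LHS = (2 - 2)(2 + 2) = 0
RHS = 2² - 2² = 0

LHS = RHS, so the equation holds at this point.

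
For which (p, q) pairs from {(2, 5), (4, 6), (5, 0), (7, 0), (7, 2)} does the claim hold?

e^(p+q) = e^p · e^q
Testing each pair:
(2, 5): LHS = e^7 ≈ 1097, RHS = e^7 ≈ 1097 → holds
(4, 6): LHS = e^10 ≈ 22026.5, RHS = e^10 ≈ 22026.5 → holds
(5, 0): LHS = e^5 ≈ 148.4, RHS = e^5 ≈ 148.4 → holds
(7, 0): LHS = e^7 ≈ 1097, RHS = e^7 ≈ 1097 → holds
(7, 2): LHS = e^9 ≈ 8103, RHS = e^9 ≈ 8103 → holds

Every pair satisfies the claim.

Answer: All pairs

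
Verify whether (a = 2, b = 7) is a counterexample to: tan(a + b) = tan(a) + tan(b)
Substituting a = 2, b = 7:
LHS = tan(2 + 7) = tan(9) ≈ -0.4523
RHS = tan(2) + tan(7) ≈ -1.314

Since LHS ≠ RHS, this pair disproves the claim.

Answer: Yes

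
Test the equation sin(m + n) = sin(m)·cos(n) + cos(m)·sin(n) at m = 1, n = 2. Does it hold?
Holds

Substituting m = 1, n = 2:

LHS = sin(1 + 2) = sin(3) ≈ 0.1411
RHS = sin(1)·cos(2) + cos(1)·sin(2) = sin(1)·cos(2) + sin(2)·cos(1) ≈ 0.1411

LHS = RHS, so the equation holds at this point.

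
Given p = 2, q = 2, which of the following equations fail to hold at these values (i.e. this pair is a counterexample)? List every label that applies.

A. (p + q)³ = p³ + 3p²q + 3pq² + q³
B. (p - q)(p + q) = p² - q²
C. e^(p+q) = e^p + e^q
C

Evaluating each claim at the given values:
A. LHS = 64, RHS = 64 → holds here (LHS = RHS)
B. LHS = 0, RHS = 0 → holds here (LHS = RHS)
C. LHS = e^4 ≈ 54.6, RHS = 2·e^2 ≈ 14.78 → fails here (LHS ≠ RHS)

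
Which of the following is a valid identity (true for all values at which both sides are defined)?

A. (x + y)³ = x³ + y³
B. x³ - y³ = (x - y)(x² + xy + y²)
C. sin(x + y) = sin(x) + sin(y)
B

A: fails at (4, 5) — LHS = 729, RHS = 189.
B: holds — e.g. at (2, 5), both sides equal -117.
C: fails at (5, 5) — LHS = sin(10) ≈ -0.544, RHS = 2·sin(5) ≈ -1.918.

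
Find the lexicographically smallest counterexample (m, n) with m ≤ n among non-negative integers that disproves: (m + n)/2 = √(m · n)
(m, n) = (0, 1)

Substituting (0, 1) into the claim:
LHS = (0 + 1)/2 = 1/2
RHS = √(0 · 1) = 0

Since LHS ≠ RHS, this pair disproves the claim, and no lexicographically smaller pair (m ≤ n, non-negative integers) does.

For instance (1, 5) is also a counterexample (LHS = 3, RHS = √(5) ≈ 2.236), but it's lexicographically larger.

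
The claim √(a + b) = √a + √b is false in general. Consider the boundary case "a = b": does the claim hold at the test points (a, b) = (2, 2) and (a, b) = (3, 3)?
No, fails at both test points

At (2, 2): LHS = 2 ≠ RHS = 2·√(2) ≈ 2.828
At (3, 3): LHS = √(6) ≈ 2.449 ≠ RHS = 2·√(3) ≈ 3.464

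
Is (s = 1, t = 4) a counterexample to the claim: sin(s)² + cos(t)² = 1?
Substituting s = 1, t = 4:
LHS = sin(1)² + cos(4)² ≈ 1.135
RHS = 1

Since LHS ≠ RHS, this pair disproves the claim.

Answer: Yes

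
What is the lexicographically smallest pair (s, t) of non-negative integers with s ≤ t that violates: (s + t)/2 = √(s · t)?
At (0, 0): both sides equal 0, so it holds there.

Substituting (0, 1) into the claim:
LHS = (0 + 1)/2 = 1/2
RHS = √(0 · 1) = 0

Since LHS ≠ RHS, this pair disproves the claim, and no lexicographically smaller pair (s ≤ t, non-negative integers) does.

For instance (1, 5) is also a counterexample (LHS = 3, RHS = √(5) ≈ 2.236), but it's lexicographically larger.

Answer: (s, t) = (0, 1)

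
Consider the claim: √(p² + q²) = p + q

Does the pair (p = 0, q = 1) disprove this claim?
No

Substituting p = 0, q = 1:
LHS = √(0² + 1²) = 1
RHS = 0 + 1 = 1

The sides agree, so this pair does not disprove the claim.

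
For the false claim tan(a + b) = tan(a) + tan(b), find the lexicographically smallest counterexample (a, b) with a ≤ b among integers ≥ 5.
Substituting (5, 5) into the claim:
LHS = tan(5 + 5) = tan(10) ≈ 0.6484
RHS = tan(5) + tan(5) = 2·tan(5) ≈ -6.761

Since LHS ≠ RHS, this pair disproves the claim, and no lexicographically smaller pair (a ≤ b, integers ≥ 5) does.

For instance (7, 8) is also a counterexample (LHS = tan(15) ≈ -0.856, RHS = tan(8) + tan(7) ≈ -5.928), but it's lexicographically larger.

Answer: (a, b) = (5, 5)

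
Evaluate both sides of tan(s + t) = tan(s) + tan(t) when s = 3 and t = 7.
LHS = tan(3 + 7) = tan(10) ≈ 0.6484
RHS = tan(3) + tan(7) ≈ 0.7289

LHS ≠ RHS (they differ by about 0.08054), so the equation does not hold here.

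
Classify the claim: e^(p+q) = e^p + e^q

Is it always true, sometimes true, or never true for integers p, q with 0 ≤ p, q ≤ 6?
The claim fails for every pair in the range. For instance at (p, q) = (2, 0): LHS = e^2 ≈ 7.389, RHS = 1 + e^2 ≈ 8.389.

Answer: Never true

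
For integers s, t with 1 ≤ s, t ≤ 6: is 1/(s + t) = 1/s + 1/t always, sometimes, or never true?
The claim fails for every pair in the range. For instance at (s, t) = (3, 4): LHS = 1/7, RHS = 7/12.

Answer: Never true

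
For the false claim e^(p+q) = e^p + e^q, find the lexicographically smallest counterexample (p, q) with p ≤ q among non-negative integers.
(p, q) = (0, 0)

Substituting (0, 0) into the claim:
LHS = e^(0+0) = 1
RHS = e^0 + e^0 = 2

Since LHS ≠ RHS, this pair disproves the claim, and no lexicographically smaller pair (p ≤ q, non-negative integers) does.

For instance (2, 3) is also a counterexample (LHS = e^5 ≈ 148.4, RHS = e^2 + e^3 ≈ 27.47), but it's lexicographically larger.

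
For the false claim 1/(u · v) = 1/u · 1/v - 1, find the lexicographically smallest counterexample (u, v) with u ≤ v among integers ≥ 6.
Substituting (6, 6) into the claim:
LHS = 1/(6 · 6) = 1/36
RHS = 1/6 · 1/6 - 1 = -35/36

Since LHS ≠ RHS, this pair disproves the claim, and no lexicographically smaller pair (u ≤ v, integers ≥ 6) does.

For instance (6, 7) is also a counterexample (LHS = 1/42, RHS = -41/42), but it's lexicographically larger.

Answer: (u, v) = (6, 6)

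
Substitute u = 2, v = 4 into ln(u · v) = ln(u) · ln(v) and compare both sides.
LHS = ln(2 · 4) = ln(8) ≈ 2.079
RHS = ln(2) · ln(4) ≈ 0.9609

LHS ≠ RHS (they differ by about 1.119), so the equation does not hold here.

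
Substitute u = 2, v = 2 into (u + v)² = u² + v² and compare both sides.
LHS = (2 + 2)² = 16
RHS = 2² + 2² = 8

LHS ≠ RHS, so the equation does not hold here.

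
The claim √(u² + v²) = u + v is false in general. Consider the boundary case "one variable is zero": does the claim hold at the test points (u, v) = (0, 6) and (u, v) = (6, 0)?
Yes, holds at both test points

At (0, 6): LHS = 6, RHS = 6 → equal
At (6, 0): LHS = 6, RHS = 6 → equal

So the claim does hold at both of these boundary points, even though it is not an identity.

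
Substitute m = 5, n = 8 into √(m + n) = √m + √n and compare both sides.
LHS = √(5 + 8) = √(13) ≈ 3.606
RHS = √5 + √8 = √(5) + 2·√(2) ≈ 5.064

LHS ≠ RHS (they differ by about 1.459), so the equation does not hold here.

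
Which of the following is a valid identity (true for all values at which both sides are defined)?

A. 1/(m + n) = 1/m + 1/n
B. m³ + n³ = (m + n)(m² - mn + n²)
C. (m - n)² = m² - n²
B

A: fails at (6, 7) — LHS = 1/13, RHS = 13/42.
B: holds — e.g. at (3, 4), both sides equal 91.
C: fails at (1, 3) — LHS = 4, RHS = -8.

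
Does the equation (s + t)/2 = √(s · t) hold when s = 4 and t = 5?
Substituting s = 4, t = 5:

LHS = (4 + 5)/2 = 9/2
RHS = √(4 · 5) = 2·√(5) ≈ 4.472

LHS ≠ RHS, so the equation does not hold at this point.

Answer: Fails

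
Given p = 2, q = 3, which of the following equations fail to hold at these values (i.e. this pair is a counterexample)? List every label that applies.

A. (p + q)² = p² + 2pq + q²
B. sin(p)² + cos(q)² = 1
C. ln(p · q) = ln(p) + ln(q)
B

Evaluating each claim at the given values:
A. LHS = 25, RHS = 25 → holds here (LHS = RHS)
B. LHS = sin(2)² + cos(3)² ≈ 1.807, RHS = 1 → fails here (LHS ≠ RHS)
C. LHS = ln(6) ≈ 1.792, RHS = ln(2) + ln(3) ≈ 1.792 → holds here (LHS = RHS)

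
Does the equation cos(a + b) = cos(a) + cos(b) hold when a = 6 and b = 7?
Substituting a = 6, b = 7:

LHS = cos(6 + 7) = cos(13) ≈ 0.9074
RHS = cos(6) + cos(7) ≈ 1.714

LHS ≠ RHS, so the equation does not hold at this point.

Answer: Fails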